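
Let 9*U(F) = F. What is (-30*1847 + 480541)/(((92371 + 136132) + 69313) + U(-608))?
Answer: 3826179/2679736 ≈ 1.4278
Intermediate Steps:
U(F) = F/9
(-30*1847 + 480541)/(((92371 + 136132) + 69313) + U(-608)) = (-30*1847 + 480541)/(((92371 + 136132) + 69313) + (1/9)*(-608)) = (-55410 + 480541)/((228503 + 69313) - 608/9) = 425131/(297816 - 608/9) = 425131/(2679736/9) = 425131*(9/2679736) = 3826179/2679736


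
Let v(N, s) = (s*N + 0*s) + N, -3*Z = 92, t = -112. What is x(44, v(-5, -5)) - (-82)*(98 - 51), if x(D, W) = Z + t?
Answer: 11134/3 ≈ 3711.3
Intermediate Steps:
Z = -92/3 (Z = -1/3*92 = -92/3 ≈ -30.667)
v(N, s) = N + N*s (v(N, s) = (N*s + 0) + N = N*s + N = N + N*s)
x(D, W) = -428/3 (x(D, W) = -92/3 - 112 = -428/3)
x(44, v(-5, -5)) - (-82)*(98 - 51) = -428/3 - (-82)*(98 - 51) = -428/3 - (-82)*47 = -428/3 - 1*(-3854) = -428/3 + 3854 = 11134/3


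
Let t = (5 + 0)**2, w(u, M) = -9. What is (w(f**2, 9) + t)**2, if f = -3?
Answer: 256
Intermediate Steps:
t = 25 (t = 5**2 = 25)
(w(f**2, 9) + t)**2 = (-9 + 25)**2 = 16**2 = 256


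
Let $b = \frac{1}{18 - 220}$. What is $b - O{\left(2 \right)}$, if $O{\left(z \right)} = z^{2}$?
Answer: $- \frac{809}{202} \approx -4.005$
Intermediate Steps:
$b = - \frac{1}{202}$ ($b = \frac{1}{-202} = - \frac{1}{202} \approx -0.0049505$)
$b - O{\left(2 \right)} = - \frac{1}{202} - 2^{2} = - \frac{1}{202} - 4 = - \frac{809}{202}$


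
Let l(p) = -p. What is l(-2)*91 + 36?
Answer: 218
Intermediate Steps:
l(-2)*91 + 36 = -1*(-2)*91 + 36 = 2*91 + 36 = 182 + 36 = 218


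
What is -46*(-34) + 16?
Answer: 1580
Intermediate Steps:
-46*(-34) + 16 = 1564 + 16 = 1580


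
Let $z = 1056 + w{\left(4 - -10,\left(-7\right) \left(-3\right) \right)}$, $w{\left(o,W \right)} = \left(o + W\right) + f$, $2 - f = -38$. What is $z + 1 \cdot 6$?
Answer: $1137$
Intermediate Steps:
$f = 40$ ($f = 2 - -38 = 2 + 38 = 40$)
$w{\left(o,W \right)} = 40 + W + o$ ($w{\left(o,W \right)} = \left(o + W\right) + 40 = \left(W + o\right) + 40 = 40 + W + o$)
$z = 1131$ ($z = 1056 + \left(40 - -21 + \left(4 - -10\right)\right) = 1056 + \left(40 + 21 + \left(4 + 10\right)\right) = 1056 + \left(40 + 21 + 14\right) = 1056 + 75 = 1131$)
$z + 1 \cdot 6 = 1131 + 1 \cdot 6 = 1131 + 6 = 1137$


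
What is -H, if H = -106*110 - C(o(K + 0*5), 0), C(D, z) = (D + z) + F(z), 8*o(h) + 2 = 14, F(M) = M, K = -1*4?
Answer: 23323/2 ≈ 11662.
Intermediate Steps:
K = -4
o(h) = 3/2 (o(h) = -1/4 + (1/8)*14 = -1/4 + 7/4 = 3/2)
C(D, z) = D + 2*z (C(D, z) = (D + z) + z = D + 2*z)
H = -23323/2 (H = -106*110 - (3/2 + 2*0) = -11660 - (3/2 + 0) = -11660 - 1*3/2 = -11660 - 3/2 = -23323/2 ≈ -11662.)
-H = -1*(-23323/2) = 23323/2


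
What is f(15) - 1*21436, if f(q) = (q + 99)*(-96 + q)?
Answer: -30670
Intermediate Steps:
f(q) = (-96 + q)*(99 + q) (f(q) = (99 + q)*(-96 + q) = (-96 + q)*(99 + q))
f(15) - 1*21436 = (-9504 + 15**2 + 3*15) - 1*21436 = (-9504 + 225 + 45) - 21436 = -9234 - 21436 = -30670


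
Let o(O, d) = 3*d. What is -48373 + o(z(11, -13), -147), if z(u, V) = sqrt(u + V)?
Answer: -48814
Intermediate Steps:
z(u, V) = sqrt(V + u)
-48373 + o(z(11, -13), -147) = -48373 + 3*(-147) = -48373 - 441 = -48814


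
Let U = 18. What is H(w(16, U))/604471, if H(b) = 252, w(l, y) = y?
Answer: 36/86353 ≈ 0.00041689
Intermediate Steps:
H(w(16, U))/604471 = 252/604471 = 252*(1/604471) = 36/86353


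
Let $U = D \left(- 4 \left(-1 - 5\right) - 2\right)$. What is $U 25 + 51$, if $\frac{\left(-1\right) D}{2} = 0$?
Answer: $51$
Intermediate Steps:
$D = 0$ ($D = \left(-2\right) 0 = 0$)
$U = 0$ ($U = 0 \left(- 4 \left(-1 - 5\right) - 2\right) = 0 \left(\left(-4\right) \left(-6\right) - 2\right) = 0 \left(24 - 2\right) = 0 \cdot 22 = 0$)
$U 25 + 51 = 0 \cdot 25 + 51 = 0 + 51 = 51$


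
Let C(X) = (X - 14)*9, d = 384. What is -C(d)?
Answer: -3330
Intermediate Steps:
C(X) = -126 + 9*X (C(X) = (-14 + X)*9 = -126 + 9*X)
-C(d) = -(-126 + 9*384) = -(-126 + 3456) = -1*3330 = -3330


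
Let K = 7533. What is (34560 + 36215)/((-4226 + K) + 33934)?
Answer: 70775/37241 ≈ 1.9005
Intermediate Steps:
(34560 + 36215)/((-4226 + K) + 33934) = (34560 + 36215)/((-4226 + 7533) + 33934) = 70775/(3307 + 33934) = 70775/37241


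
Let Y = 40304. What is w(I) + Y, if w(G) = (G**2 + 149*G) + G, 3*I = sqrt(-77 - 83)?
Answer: 362576/9 + 200*I*sqrt(10) ≈ 40286.0 + 632.46*I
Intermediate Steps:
I = 4*I*sqrt(10)/3 (I = sqrt(-77 - 83)/3 = sqrt(-160)/3 = (4*I*sqrt(10))/3 = 4*I*sqrt(10)/3 ≈ 4.2164*I)
w(G) = G**2 + 150*G
w(I) + Y = (4*I*sqrt(10)/3)*(150 + 4*I*sqrt(10)/3) + 40304 = 4*I*sqrt(10)*(150 + 4*I*sqrt(10)/3)/3 + 40304 = 40304 + 4*I*sqrt(10)*(150 + 4*I*sqrt(10)/3)/3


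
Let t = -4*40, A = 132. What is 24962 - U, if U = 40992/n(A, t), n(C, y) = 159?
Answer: 1309322/53 ≈ 24704.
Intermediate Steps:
t = -160
U = 13664/53 (U = 40992/159 = 40992*(1/159) = 13664/53 ≈ 257.81)
24962 - U = 24962 - 1*13664/53 = 24962 - 13664/53 = 1309322/53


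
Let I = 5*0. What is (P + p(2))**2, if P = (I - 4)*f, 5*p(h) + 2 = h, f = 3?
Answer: 144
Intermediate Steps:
I = 0
p(h) = -2/5 + h/5
P = -12 (P = (0 - 4)*3 = -4*3 = -12)
(P + p(2))**2 = (-12 + (-2/5 + (1/5)*2))**2 = (-12 + (-2/5 + 2/5))**2 = (-12 + 0)**2 = (-12)**2 = 144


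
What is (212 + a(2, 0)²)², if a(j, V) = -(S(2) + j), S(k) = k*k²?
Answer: 97344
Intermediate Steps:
S(k) = k³
a(j, V) = -8 - j (a(j, V) = -(2³ + j) = -(8 + j) = -8 - j)
(212 + a(2, 0)²)² = (212 + (-8 - 1*2)²)² = (212 + (-8 - 2)²)² = (212 + (-10)²)² = (212 + 100)² = 312² = 97344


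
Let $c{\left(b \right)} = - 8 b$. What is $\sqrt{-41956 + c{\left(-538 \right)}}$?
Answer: $2 i \sqrt{9413} \approx 194.04 i$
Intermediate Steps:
$\sqrt{-41956 + c{\left(-538 \right)}} = \sqrt{-41956 - -4304} = \sqrt{-41956 + 4304} = \sqrt{-37652} = 2 i \sqrt{9413}$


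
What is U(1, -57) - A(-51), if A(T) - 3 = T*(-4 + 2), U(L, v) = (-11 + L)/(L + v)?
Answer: -2935/28 ≈ -104.82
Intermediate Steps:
U(L, v) = (-11 + L)/(L + v)
A(T) = 3 - 2*T (A(T) = 3 + T*(-4 + 2) = 3 + T*(-2) = 3 - 2*T)
U(1, -57) - A(-51) = (-11 + 1)/(1 - 57) - (3 - 2*(-51)) = -10/(-56) - (3 + 102) = -1/56*(-10) - 1*105 = 5/28 - 105 = -2935/28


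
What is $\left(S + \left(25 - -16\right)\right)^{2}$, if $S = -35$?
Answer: $36$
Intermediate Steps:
$\left(S + \left(25 - -16\right)\right)^{2} = \left(-35 + \left(25 - -16\right)\right)^{2} = \left(-35 + \left(25 + 16\right)\right)^{2} = \left(-35 + 41\right)^{2} = 6^{2} = 36$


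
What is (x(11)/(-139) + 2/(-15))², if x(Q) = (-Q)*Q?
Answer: 2362369/4347225 ≈ 0.54342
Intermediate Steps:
x(Q) = -Q²
(x(11)/(-139) + 2/(-15))² = (-1*11²/(-139) + 2/(-15))² = (-1*121*(-1/139) + 2*(-1/15))² = (-121*(-1/139) - 2/15)² = (121/139 - 2/15)² = (1537/2085)² = 2362369/4347225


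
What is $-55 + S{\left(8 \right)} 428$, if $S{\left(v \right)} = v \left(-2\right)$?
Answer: $-6903$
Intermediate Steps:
$S{\left(v \right)} = - 2 v$
$-55 + S{\left(8 \right)} 428 = -55 + \left(-2\right) 8 \cdot 428 = -55 - 6848 = -6903$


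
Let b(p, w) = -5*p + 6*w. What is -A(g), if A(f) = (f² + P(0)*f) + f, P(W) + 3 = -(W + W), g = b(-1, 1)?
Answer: -99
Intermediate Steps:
g = 11 (g = -5*(-1) + 6*1 = 5 + 6 = 11)
P(W) = -3 - 2*W (P(W) = -3 - (W + W) = -3 - 2*W)
A(f) = f² - 2*f (A(f) = (f² + (-3 - 2*0)*f) + f = (f² + (-3 + 0)*f) + f = (f² - 3*f) + f = f² - 2*f)
-A(g) = -11*(-2 + 11) = -11*9 = -1*99 = -99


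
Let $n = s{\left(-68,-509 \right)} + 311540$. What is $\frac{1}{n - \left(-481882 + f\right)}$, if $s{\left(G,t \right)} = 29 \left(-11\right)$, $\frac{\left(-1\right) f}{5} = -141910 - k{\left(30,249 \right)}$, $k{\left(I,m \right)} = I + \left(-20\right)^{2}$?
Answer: $\frac{1}{81403} \approx 1.2285 \cdot 10^{-5}$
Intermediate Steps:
$k{\left(I,m \right)} = 400 + I$ ($k{\left(I,m \right)} = I + 400 = 400 + I$)
$f = 711700$ ($f = - 5 \left(-141910 - \left(400 + 30\right)\right) = - 5 \left(-141910 - 430\right) = \left(-5\right) \left(-142340\right) = 711700$)
$s{\left(G,t \right)} = -319$
$n = 311221$ ($n = -319 + 311540 = 311221$)
$\frac{1}{n - \left(-481882 + f\right)} = \frac{1}{311221 + \left(481882 - 711700\right)} = \frac{1}{311221 - 229818} = \frac{1}{81403}$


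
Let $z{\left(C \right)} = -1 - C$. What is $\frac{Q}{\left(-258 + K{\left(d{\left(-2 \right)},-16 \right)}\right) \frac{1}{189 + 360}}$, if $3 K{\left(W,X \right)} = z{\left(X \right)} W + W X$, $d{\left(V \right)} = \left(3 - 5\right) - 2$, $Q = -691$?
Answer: $\frac{1138077}{770} \approx 1478.0$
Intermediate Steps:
$d{\left(V \right)} = -4$ ($d{\left(V \right)} = -2 - 2 = -4$)
$K{\left(W,X \right)} = \frac{W X}{3} + \frac{W \left(-1 - X\right)}{3}$ ($K{\left(W,X \right)} = \frac{\left(-1 - X\right) W + W X}{3} = \frac{W \left(-1 - X\right) + W X}{3} = \frac{W X + W \left(-1 - X\right)}{3} = \frac{W X}{3} + \frac{W \left(-1 - X\right)}{3}$)
$\frac{Q}{\left(-258 + K{\left(d{\left(-2 \right)},-16 \right)}\right) \frac{1}{189 + 360}} = - \frac{691}{\left(-258 - - \frac{4}{3}\right) \frac{1}{189 + 360}} = - \frac{691}{\left(-258 + \frac{4}{3}\right) \frac{1}{549}} = - \frac{691}{\left(- \frac{770}{3}\right) \frac{1}{549}} = - \frac{691}{- \frac{770}{1647}} = \left(-691\right) \left(- \frac{1647}{770}\right) = \frac{1138077}{770}$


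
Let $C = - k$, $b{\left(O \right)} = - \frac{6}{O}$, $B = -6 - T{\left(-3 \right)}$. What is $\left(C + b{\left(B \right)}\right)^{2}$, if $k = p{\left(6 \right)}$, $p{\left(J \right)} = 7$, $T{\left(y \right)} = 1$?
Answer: $\frac{1849}{49} \approx 37.735$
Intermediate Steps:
$B = -7$ ($B = -6 - 1 = -7$)
$k = 7$
$C = -7$ ($C = \left(-1\right) 7 = -7$)
$\left(C + b{\left(B \right)}\right)^{2} = \left(-7 - \frac{6}{-7}\right)^{2} = \left(-7 - - \frac{6}{7}\right)^{2} = \left(-7 + \frac{6}{7}\right)^{2} = \left(- \frac{43}{7}\right)^{2} = \frac{1849}{49}$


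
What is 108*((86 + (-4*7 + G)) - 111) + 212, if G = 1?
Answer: -5404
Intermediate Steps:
108*((86 + (-4*7 + G)) - 111) + 212 = 108*((86 + (-4*7 + 1)) - 111) + 212 = 108*((86 + (-28 + 1)) - 111) + 212 = 108*((86 - 27) - 111) + 212 = 108*(59 - 111) + 212 = 108*(-52) + 212 = -5616 + 212 = -5404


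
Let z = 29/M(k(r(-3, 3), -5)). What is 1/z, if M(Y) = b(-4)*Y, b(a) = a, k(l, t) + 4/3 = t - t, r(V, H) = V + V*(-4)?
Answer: 16/87 ≈ 0.18391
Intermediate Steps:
r(V, H) = -3*V (r(V, H) = V - 4*V = -3*V)
k(l, t) = -4/3 (k(l, t) = -4/3 + (t - t) = -4/3 + 0 = -4/3)
M(Y) = -4*Y
z = 87/16 (z = 29/((-4*(-4/3))) = 29/(16/3) = 29*(3/16) = 87/16 ≈ 5.4375)
1/z = 1/(87/16) = 16/87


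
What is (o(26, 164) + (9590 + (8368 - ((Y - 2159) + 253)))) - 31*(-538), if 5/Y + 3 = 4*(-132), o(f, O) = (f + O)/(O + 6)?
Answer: 329874808/9027 ≈ 36543.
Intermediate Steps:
o(f, O) = (O + f)/(6 + O)
Y = -5/531 (Y = 5/(-3 + 4*(-132)) = 5/(-3 - 528) = 5/(-531) = 5*(-1/531) = -5/531 ≈ -0.0094162)
(o(26, 164) + (9590 + (8368 - ((Y - 2159) + 253)))) - 31*(-538) = ((164 + 26)/(6 + 164) + (9590 + (8368 - ((-5/531 - 2159) + 253)))) - 31*(-538) = (190/170 + (9590 + (8368 - (-1146434/531 + 253)))) + 16678 = ((1/170)*190 + (9590 + (8368 - 1*(-1012091/531)))) + 16678 = (19/17 + (9590 + (8368 + 1012091/531))) + 16678 = (19/17 + (9590 + 5455499/531)) + 16678 = (19/17 + 10547789/531) + 16678 = 179322502/9027 + 16678 = 329874808/9027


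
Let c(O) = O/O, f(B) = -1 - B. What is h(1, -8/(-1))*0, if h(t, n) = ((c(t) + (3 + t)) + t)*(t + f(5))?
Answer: 0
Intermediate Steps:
c(O) = 1
h(t, n) = (-6 + t)*(4 + 2*t) (h(t, n) = ((1 + (3 + t)) + t)*(t + (-1 - 1*5)) = ((4 + t) + t)*(t + (-1 - 5)) = (4 + 2*t)*(t - 6) = (4 + 2*t)*(-6 + t) = (-6 + t)*(4 + 2*t))
h(1, -8/(-1))*0 = (-24 - 8*1 + 2*1**2)*0 = (-24 - 8 + 2*1)*0 = (-24 - 8 + 2)*0 = -30*0 = 0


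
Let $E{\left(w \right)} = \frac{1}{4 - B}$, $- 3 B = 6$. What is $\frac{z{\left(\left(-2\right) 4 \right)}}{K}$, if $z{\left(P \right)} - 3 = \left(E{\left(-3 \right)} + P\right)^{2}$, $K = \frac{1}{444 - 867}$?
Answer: $- \frac{108899}{4} \approx -27225.0$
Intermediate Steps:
$B = -2$ ($B = \left(- \frac{1}{3}\right) 6 = -2$)
$E{\left(w \right)} = \frac{1}{6}$ ($E{\left(w \right)} = \frac{1}{4 - -2} = \frac{1}{4 + 2} = \frac{1}{6}$)
$K = - \frac{1}{423}$ ($K = \frac{1}{-423} = - \frac{1}{423} \approx -0.0023641$)
$z{\left(P \right)} = 3 + \left(\frac{1}{6} + P\right)^{2}$
$\frac{z{\left(\left(-2\right) 4 \right)}}{K} = \frac{3 + \frac{\left(1 + 6 \left(\left(-2\right) 4\right)\right)^{2}}{36}}{- \frac{1}{423}} = \left(3 + \frac{\left(1 + 6 \left(-8\right)\right)^{2}}{36}\right) \left(-423\right) = \left(3 + \frac{\left(1 - 48\right)^{2}}{36}\right) \left(-423\right) = \left(3 + \frac{\left(-47\right)^{2}}{36}\right) \left(-423\right) = \left(3 + \frac{1}{36} \cdot 2209\right) \left(-423\right) = \left(3 + \frac{2209}{36}\right) \left(-423\right) = \frac{2317}{36} \left(-423\right) = - \frac{108899}{4}$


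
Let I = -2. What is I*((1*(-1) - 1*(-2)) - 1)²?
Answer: 0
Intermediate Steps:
I*((1*(-1) - 1*(-2)) - 1)² = -2*((1*(-1) - 1*(-2)) - 1)² = -2*((-1 + 2) - 1)² = -2*(1 - 1)² = -2*0² = -2*0 = 0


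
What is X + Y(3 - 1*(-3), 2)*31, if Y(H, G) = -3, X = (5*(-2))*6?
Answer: -153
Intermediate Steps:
X = -60 (X = -10*6 = -60)
X + Y(3 - 1*(-3), 2)*31 = -60 - 3*31 = -60 - 93 = -153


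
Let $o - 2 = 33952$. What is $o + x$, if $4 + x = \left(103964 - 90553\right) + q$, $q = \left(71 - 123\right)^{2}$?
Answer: $50065$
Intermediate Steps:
$o = 33954$ ($o = 2 + 33952 = 33954$)
$q = 2704$ ($q = \left(-52\right)^{2} = 2704$)
$x = 16111$ ($x = -4 + \left(\left(103964 - 90553\right) + 2704\right) = -4 + \left(13411 + 2704\right) = -4 + 16115 = 16111$)
$o + x = 33954 + 16111 = 50065$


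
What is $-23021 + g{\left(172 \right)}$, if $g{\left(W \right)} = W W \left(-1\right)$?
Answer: $-52605$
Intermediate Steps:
$g{\left(W \right)} = - W^{2}$ ($g{\left(W \right)} = W^{2} \left(-1\right) = - W^{2}$)
$-23021 + g{\left(172 \right)} = -23021 - 172^{2} = -23021 - 29584 = -52605$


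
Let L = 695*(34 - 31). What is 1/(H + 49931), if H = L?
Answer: 1/52016 ≈ 1.9225e-5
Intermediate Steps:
L = 2085 (L = 695*3 = 2085)
H = 2085
1/(H + 49931) = 1/(2085 + 49931) = 1/52016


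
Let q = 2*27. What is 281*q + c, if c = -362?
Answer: 14812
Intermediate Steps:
q = 54
281*q + c = 281*54 - 362 = 15174 - 362 = 14812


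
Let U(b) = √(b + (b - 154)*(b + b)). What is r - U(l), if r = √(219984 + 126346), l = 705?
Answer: √346330 - √777615 ≈ -293.33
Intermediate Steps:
r = √346330 ≈ 588.50
U(b) = √(b + 2*b*(-154 + b)) (U(b) = √(b + (-154 + b)*(2*b)) = √(b + 2*b*(-154 + b)))
r - U(l) = √346330 - √(705*(-307 + 2*705)) = √346330 - √(705*(-307 + 1410)) = √346330 - √(705*1103) = √346330 - √777615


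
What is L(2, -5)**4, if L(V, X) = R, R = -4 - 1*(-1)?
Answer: 81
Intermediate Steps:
R = -3 (R = -4 + 1 = -3)
L(V, X) = -3
L(2, -5)**4 = (-3)**4 = 81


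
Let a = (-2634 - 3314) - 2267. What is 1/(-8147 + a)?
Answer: -1/16362 ≈ -6.1117e-5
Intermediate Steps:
a = -8215 (a = -5948 - 2267 = -8215)
1/(-8147 + a) = 1/(-8147 - 8215) = 1/(-16362) = -1/16362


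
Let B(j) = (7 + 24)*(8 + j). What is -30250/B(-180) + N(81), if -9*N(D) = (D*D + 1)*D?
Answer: -157433503/2666 ≈ -59052.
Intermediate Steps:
B(j) = 248 + 31*j (B(j) = 31*(8 + j) = 248 + 31*j)
N(D) = -D*(1 + D²)/9 (N(D) = -(D*D + 1)*D/9 = -(D² + 1)*D/9 = -(1 + D²)*D/9 = -D*(1 + D²)/9)
-30250/B(-180) + N(81) = -30250/(248 + 31*(-180)) - ⅑*81*(1 + 81²) = -30250/(248 - 5580) - ⅑*81*(1 + 6561) = -30250/(-5332) - ⅑*81*6562 = -30250*(-1/5332) - 59058 = 15125/2666 - 59058 = -157433503/2666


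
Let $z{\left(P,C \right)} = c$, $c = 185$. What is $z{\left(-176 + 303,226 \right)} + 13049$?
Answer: $13234$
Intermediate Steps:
$z{\left(P,C \right)} = 185$
$z{\left(-176 + 303,226 \right)} + 13049 = 185 + 13049 = 13234$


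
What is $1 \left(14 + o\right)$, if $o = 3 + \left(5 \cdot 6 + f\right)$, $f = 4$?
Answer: $51$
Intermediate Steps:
$o = 37$ ($o = 3 + \left(5 \cdot 6 + 4\right) = 3 + \left(30 + 4\right) = 3 + 34 = 37$)
$1 \left(14 + o\right) = 1 \left(14 + 37\right) = 1 \cdot 51 = 51$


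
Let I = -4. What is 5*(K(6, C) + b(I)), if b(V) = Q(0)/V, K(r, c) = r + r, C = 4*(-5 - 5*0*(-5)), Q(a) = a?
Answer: 60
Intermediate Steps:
C = -20 (C = 4*(-5 + 0*(-5)) = 4*(-5 + 0) = 4*(-5) = -20)
K(r, c) = 2*r
b(V) = 0 (b(V) = 0/V = 0)
5*(K(6, C) + b(I)) = 5*(2*6 + 0) = 5*(12 + 0) = 5*12 = 60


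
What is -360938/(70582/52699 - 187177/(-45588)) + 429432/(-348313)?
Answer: -302039180217896779776/4556537645181907 ≈ -66287.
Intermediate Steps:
-360938/(70582/52699 - 187177/(-45588)) + 429432/(-348313) = -360938/(70582*(1/52699) - 187177*(-1/45588)) + 429432*(-1/348313) = -360938/(70582/52699 + 187177/45588) - 429432/348313 = -360938/13081732939/2402442012 - 429432/348313 = -360938*2402442012/13081732939 - 429432/348313 = -867132614927256/13081732939 - 429432/348313 = -302039180217896779776/4556537645181907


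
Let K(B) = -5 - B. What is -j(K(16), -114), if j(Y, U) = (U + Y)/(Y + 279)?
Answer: 45/86 ≈ 0.52326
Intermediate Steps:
j(Y, U) = (U + Y)/(279 + Y)
-j(K(16), -114) = -(-114 + (-5 - 1*16))/(279 + (-5 - 1*16)) = -(-114 + (-5 - 16))/(279 + (-5 - 16)) = -(-114 - 21)/(279 - 21) = -(-135)/258 = -1*(-45/86) = 45/86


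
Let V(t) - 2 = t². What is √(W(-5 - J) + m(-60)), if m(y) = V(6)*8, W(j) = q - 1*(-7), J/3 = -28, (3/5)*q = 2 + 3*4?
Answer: √3009/3 ≈ 18.285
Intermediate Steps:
q = 70/3 (q = 5*(2 + 3*4)/3 = 5*(2 + 12)/3 = (5/3)*14 = 70/3 ≈ 23.333)
V(t) = 2 + t²
J = -84 (J = 3*(-28) = -84)
W(j) = 91/3 (W(j) = 70/3 - 1*(-7) = 70/3 + 7 = 91/3)
m(y) = 304 (m(y) = (2 + 6²)*8 = (2 + 36)*8 = 38*8 = 304)
√(W(-5 - J) + m(-60)) = √(91/3 + 304) = √(1003/3) = √3009/3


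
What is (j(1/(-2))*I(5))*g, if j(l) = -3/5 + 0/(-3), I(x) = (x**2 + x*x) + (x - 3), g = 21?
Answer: -3276/5 ≈ -655.20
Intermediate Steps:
I(x) = -3 + x + 2*x**2 (I(x) = (x**2 + x**2) + (-3 + x) = 2*x**2 + (-3 + x) = -3 + x + 2*x**2)
j(l) = -3/5 (j(l) = -3*1/5 + 0*(-1/3) = -3/5 + 0 = -3/5)
(j(1/(-2))*I(5))*g = -3*(-3 + 5 + 2*5**2)/5*21 = -3*(-3 + 5 + 2*25)/5*21 = -3*(-3 + 5 + 50)/5*21 = -3/5*52*21 = -156/5*21 = -3276/5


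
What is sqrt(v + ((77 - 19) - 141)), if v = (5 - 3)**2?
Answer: I*sqrt(79) ≈ 8.8882*I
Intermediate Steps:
v = 4 (v = 2**2 = 4)
sqrt(v + ((77 - 19) - 141)) = sqrt(4 + ((77 - 19) - 141)) = sqrt(4 + (58 - 141)) = sqrt(4 - 83) = sqrt(-79) = I*sqrt(79)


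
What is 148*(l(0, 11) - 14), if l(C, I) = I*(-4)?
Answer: -8584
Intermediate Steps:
l(C, I) = -4*I
148*(l(0, 11) - 14) = 148*(-4*11 - 14) = 148*(-44 - 14) = 148*(-58) = -8584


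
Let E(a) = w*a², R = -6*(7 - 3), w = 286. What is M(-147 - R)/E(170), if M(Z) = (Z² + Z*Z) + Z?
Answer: 6027/1653080 ≈ 0.0036459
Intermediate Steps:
R = -24 (R = -6*4 = -24)
M(Z) = Z + 2*Z² (M(Z) = (Z² + Z²) + Z = 2*Z² + Z = Z + 2*Z²)
E(a) = 286*a²
M(-147 - R)/E(170) = ((-147 - 1*(-24))*(1 + 2*(-147 - 1*(-24))))/((286*170²)) = ((-147 + 24)*(1 + 2*(-147 + 24)))/((286*28900)) = -123*(1 + 2*(-123))/8265400 = -123*(1 - 246)*(1/8265400) = -123*(-245)*(1/8265400) = 30135*(1/8265400) = 6027/1653080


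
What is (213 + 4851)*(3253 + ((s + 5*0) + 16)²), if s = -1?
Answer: 17612592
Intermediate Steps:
(213 + 4851)*(3253 + ((s + 5*0) + 16)²) = (213 + 4851)*(3253 + ((-1 + 5*0) + 16)²) = 5064*(3253 + ((-1 + 0) + 16)²) = 5064*(3253 + (-1 + 16)²) = 5064*(3253 + 15²) = 5064*(3253 + 225) = 5064*3478 = 17612592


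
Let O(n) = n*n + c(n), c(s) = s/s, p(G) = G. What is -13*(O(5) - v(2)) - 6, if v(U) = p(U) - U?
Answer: -344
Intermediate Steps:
c(s) = 1
O(n) = 1 + n**2 (O(n) = n*n + 1 = n**2 + 1 = 1 + n**2)
v(U) = 0 (v(U) = U - U = 0)
-13*(O(5) - v(2)) - 6 = -13*((1 + 5**2) - 1*0) - 6 = -13*((1 + 25) + 0) - 6 = -13*(26 + 0) - 6 = -13*26 - 6 = -338 - 6 = -344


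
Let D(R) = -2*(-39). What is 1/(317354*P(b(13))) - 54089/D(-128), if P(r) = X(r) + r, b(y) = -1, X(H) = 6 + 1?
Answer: -5721786831/8251204 ≈ -693.45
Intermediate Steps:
X(H) = 7
P(r) = 7 + r
D(R) = 78
1/(317354*P(b(13))) - 54089/D(-128) = 1/(317354*(7 - 1)) - 54089/78 = (1/317354)/6 - 54089*1/78 = (1/317354)*(⅙) - 54089/78 = 1/1904124 - 54089/78 = -5721786831/8251204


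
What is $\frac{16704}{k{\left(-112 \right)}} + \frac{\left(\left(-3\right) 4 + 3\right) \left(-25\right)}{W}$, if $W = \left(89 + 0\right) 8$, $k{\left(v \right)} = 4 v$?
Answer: $- \frac{184257}{4984} \approx -36.97$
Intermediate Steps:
$W = 712$ ($W = 89 \cdot 8 = 712$)
$\frac{16704}{k{\left(-112 \right)}} + \frac{\left(\left(-3\right) 4 + 3\right) \left(-25\right)}{W} = \frac{16704}{4 \left(-112\right)} + \frac{\left(\left(-3\right) 4 + 3\right) \left(-25\right)}{712} = \frac{16704}{-448} + \left(-12 + 3\right) \left(-25\right) \frac{1}{712} = 16704 \left(- \frac{1}{448}\right) + \left(-9\right) \left(-25\right) \frac{1}{712} = - \frac{261}{7} + 225 \cdot \frac{1}{712} = - \frac{261}{7} + \frac{225}{712} = - \frac{184257}{4984}$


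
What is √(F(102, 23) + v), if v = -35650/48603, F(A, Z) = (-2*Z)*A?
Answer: I*√11085417246378/48603 ≈ 68.504*I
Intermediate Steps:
F(A, Z) = -2*A*Z
v = -35650/48603 (v = -35650*1/48603 = -35650/48603 ≈ -0.73349)
√(F(102, 23) + v) = √(-2*102*23 - 35650/48603) = √(-4692 - 35650/48603) = √(-228080926/48603) = I*√11085417246378/48603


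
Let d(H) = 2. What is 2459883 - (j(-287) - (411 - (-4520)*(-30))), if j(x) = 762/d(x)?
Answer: 2324313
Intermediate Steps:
j(x) = 381 (j(x) = 762/2 = 762*(½) = 381)
2459883 - (j(-287) - (411 - (-4520)*(-30))) = 2459883 - (381 - (411 - (-4520)*(-30))) = 2459883 - (381 - (411 - 452*300)) = 2459883 - (381 - (411 - 135600)) = 2459883 - (381 - 1*(-135189)) = 2459883 - (381 + 135189) = 2459883 - 1*135570 = 2459883 - 135570 = 2324313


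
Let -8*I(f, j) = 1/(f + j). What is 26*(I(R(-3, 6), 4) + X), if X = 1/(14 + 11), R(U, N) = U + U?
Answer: 533/200 ≈ 2.6650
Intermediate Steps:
R(U, N) = 2*U
I(f, j) = -1/(8*(f + j))
X = 1/25 ≈ 0.040000
26*(I(R(-3, 6), 4) + X) = 26*(-1/(8*(2*(-3)) + 8*4) + 1/25) = 26*(-1/(8*(-6) + 32) + 1/25) = 26*(-1/(-48 + 32) + 1/25) = 26*(-1/(-16) + 1/25) = 26*(-1*(-1/16) + 1/25) = 26*(1/16 + 1/25) = 26*(41/400) = 533/200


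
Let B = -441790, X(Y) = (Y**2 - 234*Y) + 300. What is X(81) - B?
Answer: 429697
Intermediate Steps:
X(Y) = 300 + Y**2 - 234*Y
X(81) - B = (300 + 81**2 - 234*81) - 1*(-441790) = (300 + 6561 - 18954) + 441790 = -12093 + 441790 = 429697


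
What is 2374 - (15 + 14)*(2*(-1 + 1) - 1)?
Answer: 2403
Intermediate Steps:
2374 - (15 + 14)*(2*(-1 + 1) - 1) = 2374 - 29*(2*0 - 1) = 2374 - 29*(0 - 1) = 2374 - 29*(-1) = 2374 - 1*(-29) = 2374 + 29 = 2403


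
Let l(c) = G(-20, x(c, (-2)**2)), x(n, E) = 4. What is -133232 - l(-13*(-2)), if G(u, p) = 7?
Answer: -133239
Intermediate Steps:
l(c) = 7
-133232 - l(-13*(-2)) = -133232 - 1*7 = -133232 - 7 = -133239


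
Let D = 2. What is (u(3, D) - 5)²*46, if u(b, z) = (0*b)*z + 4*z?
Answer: 414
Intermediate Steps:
u(b, z) = 4*z (u(b, z) = 0*z + 4*z = 0 + 4*z = 4*z)
(u(3, D) - 5)²*46 = (4*2 - 5)²*46 = (8 - 5)²*46 = 3²*46 = 9*46 = 414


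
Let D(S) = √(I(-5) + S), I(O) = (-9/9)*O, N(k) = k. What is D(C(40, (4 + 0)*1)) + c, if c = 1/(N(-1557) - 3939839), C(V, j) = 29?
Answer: -1/3941396 + √34 ≈ 5.8309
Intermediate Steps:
I(O) = -O (I(O) = (-9*⅑)*O = -O)
c = -1/3941396 (c = 1/(-1557 - 3939839) = 1/(-3941396) = -1/3941396 ≈ -2.5372e-7)
D(S) = √(5 + S) (D(S) = √(-1*(-5) + S) = √(5 + S))
D(C(40, (4 + 0)*1)) + c = √(5 + 29) - 1/3941396 = √34 - 1/3941396 = -1/3941396 + √34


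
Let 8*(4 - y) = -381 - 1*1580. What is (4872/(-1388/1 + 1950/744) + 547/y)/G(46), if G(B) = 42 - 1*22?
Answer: -16153114/244551065 ≈ -0.066052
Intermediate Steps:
y = 1993/8 (y = 4 - (-381 - 1*1580)/8 = 4 - (-381 - 1580)/8 = 4 - ⅛*(-1961) = 4 + 1961/8 = 1993/8 ≈ 249.13)
G(B) = 20 (G(B) = 42 - 22 = 20)
(4872/(-1388/1 + 1950/744) + 547/y)/G(46) = (4872/(-1388/1 + 1950/744) + 547/(1993/8))/20 = (4872/(-1388*1 + 1950*(1/744)) + 547*(8/1993))*(1/20) = (4872/(-1388 + 325/124) + 4376/1993)*(1/20) = (4872/(-171787/124) + 4376/1993)*(1/20) = (4872*(-124/171787) + 4376/1993)*(1/20) = (-86304/24541 + 4376/1993)*(1/20) = -64612456/48910213*1/20 = -16153114/244551065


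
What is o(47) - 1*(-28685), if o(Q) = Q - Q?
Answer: 28685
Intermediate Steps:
o(Q) = 0
o(47) - 1*(-28685) = 0 - 1*(-28685) = 0 + 28685 = 28685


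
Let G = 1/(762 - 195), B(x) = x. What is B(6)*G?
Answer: 2/189 ≈ 0.010582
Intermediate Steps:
G = 1/567 ≈ 0.0017637
B(6)*G = 6*(1/567) = 2/189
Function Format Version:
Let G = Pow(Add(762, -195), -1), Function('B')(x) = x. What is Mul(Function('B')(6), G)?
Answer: Rational(2, 189) ≈ 0.010582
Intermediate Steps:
G = Rational(1, 567) (G = Pow(567, -1) = Rational(1, 567) ≈ 0.0017637)
Mul(Function('B')(6), G) = Mul(6, Rational(1, 567)) = Rational(2, 189)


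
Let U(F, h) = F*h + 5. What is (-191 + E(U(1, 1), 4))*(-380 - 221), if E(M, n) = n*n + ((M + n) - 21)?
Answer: 111786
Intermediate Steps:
U(F, h) = 5 + F*h
E(M, n) = -21 + M + n + n² (E(M, n) = n² + (-21 + M + n) = -21 + M + n + n²)
(-191 + E(U(1, 1), 4))*(-380 - 221) = (-191 + (-21 + (5 + 1*1) + 4 + 4²))*(-380 - 221) = (-191 + (-21 + (5 + 1) + 4 + 16))*(-601) = (-191 + (-21 + 6 + 4 + 16))*(-601) = (-191 + 5)*(-601) = -186*(-601) = 111786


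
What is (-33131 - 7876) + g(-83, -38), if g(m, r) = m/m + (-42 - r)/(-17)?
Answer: -697098/17 ≈ -41006.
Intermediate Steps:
g(m, r) = 59/17 + r/17 (g(m, r) = 1 + (-42 - r)*(-1/17) = 1 + (42/17 + r/17) = 59/17 + r/17)
(-33131 - 7876) + g(-83, -38) = (-33131 - 7876) + (59/17 + (1/17)*(-38)) = -41007 + (59/17 - 38/17) = -41007 + 21/17 = -697098/17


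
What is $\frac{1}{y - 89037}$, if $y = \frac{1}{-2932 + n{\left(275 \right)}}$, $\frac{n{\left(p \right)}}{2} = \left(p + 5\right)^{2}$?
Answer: $- \frac{153868}{13699945115} \approx -1.1231 \cdot 10^{-5}$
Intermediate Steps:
$n{\left(p \right)} = 2 \left(5 + p\right)^{2}$ ($n{\left(p \right)} = 2 \left(p + 5\right)^{2} = 2 \left(5 + p\right)^{2}$)
$y = \frac{1}{153868}$ ($y = \frac{1}{-2932 + 2 \left(5 + 275\right)^{2}} = \frac{1}{-2932 + 2 \cdot 280^{2}} = \frac{1}{-2932 + 2 \cdot 78400} = \frac{1}{-2932 + 156800} = \frac{1}{153868} \approx 6.4991 \cdot 10^{-6}$)
$\frac{1}{y - 89037} = \frac{1}{\frac{1}{153868} - 89037} = \frac{1}{- \frac{13699945115}{153868}} = - \frac{153868}{13699945115}$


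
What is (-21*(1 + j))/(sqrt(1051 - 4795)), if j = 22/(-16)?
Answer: -21*I*sqrt(26)/832 ≈ -0.1287*I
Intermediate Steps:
j = -11/8 (j = 22*(-1/16) = -11/8 ≈ -1.3750)
(-21*(1 + j))/(sqrt(1051 - 4795)) = (-21*(1 - 11/8))/(sqrt(1051 - 4795)) = (-21*(-3/8))/(sqrt(-3744)) = 63/(8*((12*I*sqrt(26)))) = 63*(-I*sqrt(26)/312)/8 = -21*I*sqrt(26)/832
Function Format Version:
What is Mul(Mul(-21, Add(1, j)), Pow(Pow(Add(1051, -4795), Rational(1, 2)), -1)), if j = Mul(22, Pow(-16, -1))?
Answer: Mul(Rational(-21, 832), I, Pow(26, Rational(1, 2))) ≈ Mul(-0.12870, I)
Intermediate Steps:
j = Rational(-11, 8) (j = Mul(22, Rational(-1, 16)) = Rational(-11, 8) ≈ -1.3750)
Mul(Mul(-21, Add(1, j)), Pow(Pow(Add(1051, -4795), Rational(1, 2)), -1)) = Mul(Mul(-21, Add(1, Rational(-11, 8))), Pow(Pow(Add(1051, -4795), Rational(1, 2)), -1)) = Mul(Mul(-21, Rational(-3, 8)), Pow(Pow(-3744, Rational(1, 2)), -1)) = Mul(Rational(63, 8), Pow(Mul(12, I, Pow(26, Rational(1, 2))), -1)) = Mul(Rational(63, 8), Mul(Rational(-1, 312), I, Pow(26, Rational(1, 2)))) = Mul(Rational(-21, 832), I, Pow(26, Rational(1, 2)))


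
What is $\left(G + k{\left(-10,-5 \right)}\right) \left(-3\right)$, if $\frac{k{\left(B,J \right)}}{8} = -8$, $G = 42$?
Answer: $66$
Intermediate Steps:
$k{\left(B,J \right)} = -64$ ($k{\left(B,J \right)} = 8 \left(-8\right) = -64$)
$\left(G + k{\left(-10,-5 \right)}\right) \left(-3\right) = \left(42 - 64\right) \left(-3\right) = \left(-22\right) \left(-3\right) = 66$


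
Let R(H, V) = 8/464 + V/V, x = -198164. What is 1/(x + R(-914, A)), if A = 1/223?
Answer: -58/11493453 ≈ -5.0463e-6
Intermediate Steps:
A = 1/223 ≈ 0.0044843
R(H, V) = 59/58 (R(H, V) = 8*(1/464) + 1 = 1/58 + 1 = 59/58)
1/(x + R(-914, A)) = 1/(-198164 + 59/58) = 1/(-11493453/58) = -58/11493453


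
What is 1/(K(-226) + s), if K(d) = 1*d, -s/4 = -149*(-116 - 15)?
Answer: -1/78302 ≈ -1.2771e-5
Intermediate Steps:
s = -78076 (s = -(-596)*(-116 - 15) = -(-596)*(-131) = -4*19519 = -78076)
K(d) = d
1/(K(-226) + s) = 1/(-226 - 78076) = 1/(-78302) = -1/78302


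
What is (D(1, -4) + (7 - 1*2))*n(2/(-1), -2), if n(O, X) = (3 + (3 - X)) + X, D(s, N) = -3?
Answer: 12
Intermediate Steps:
n(O, X) = 6 (n(O, X) = (6 - X) + X = 6)
(D(1, -4) + (7 - 1*2))*n(2/(-1), -2) = (-3 + (7 - 1*2))*6 = (-3 + (7 - 2))*6 = (-3 + 5)*6 = 2*6 = 12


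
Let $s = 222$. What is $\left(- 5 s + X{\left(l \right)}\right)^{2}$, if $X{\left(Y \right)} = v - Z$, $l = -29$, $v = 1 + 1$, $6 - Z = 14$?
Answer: $1210000$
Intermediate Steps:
$Z = -8$ ($Z = 6 - 14 = -8$)
$v = 2$
$X{\left(Y \right)} = 10$ ($X{\left(Y \right)} = 2 - -8 = 2 + 8 = 10$)
$\left(- 5 s + X{\left(l \right)}\right)^{2} = \left(\left(-5\right) 222 + 10\right)^{2} = \left(-1110 + 10\right)^{2} = \left(-1100\right)^{2} = 1210000$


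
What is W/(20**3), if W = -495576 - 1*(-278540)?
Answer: -54259/2000 ≈ -27.129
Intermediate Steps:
W = -217036 (W = -495576 + 278540 = -217036)
W/(20**3) = -217036/(20**3) = -217036/8000 = -217036*1/8000 = -54259/2000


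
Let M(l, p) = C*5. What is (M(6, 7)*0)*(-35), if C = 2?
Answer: 0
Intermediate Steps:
M(l, p) = 10 (M(l, p) = 2*5 = 10)
(M(6, 7)*0)*(-35) = (10*0)*(-35) = 0*(-35) = 0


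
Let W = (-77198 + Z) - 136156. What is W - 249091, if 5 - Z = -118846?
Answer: -343594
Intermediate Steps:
Z = 118851 (Z = 5 - 1*(-118846) = 5 + 118846 = 118851)
W = -94503 (W = (-77198 + 118851) - 136156 = 41653 - 136156 = -94503)
W - 249091 = -94503 - 249091 = -343594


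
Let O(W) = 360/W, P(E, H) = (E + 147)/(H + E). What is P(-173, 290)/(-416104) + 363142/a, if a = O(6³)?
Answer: 2039915323373/9362340 ≈ 2.1789e+5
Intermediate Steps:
P(E, H) = (147 + E)/(E + H)
a = 5/3 (a = 360/(6³) = 360/216 = 360*(1/216) = 5/3 ≈ 1.6667)
P(-173, 290)/(-416104) + 363142/a = ((147 - 173)/(-173 + 290))/(-416104) + 363142/(5/3) = (-26/117)*(-1/416104) + 363142*(⅗) = ((1/117)*(-26))*(-1/416104) + 1089426/5 = -2/9*(-1/416104) + 1089426/5 = 1/1872468 + 1089426/5 = 2039915323373/9362340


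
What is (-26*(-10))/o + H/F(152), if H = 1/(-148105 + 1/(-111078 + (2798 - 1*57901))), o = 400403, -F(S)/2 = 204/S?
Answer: 327622510747477/502595490229584318 ≈ 0.00065186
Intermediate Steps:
F(S) = -408/S
H = -166181/24612237006 (H = 1/(-148105 + 1/(-111078 + (2798 - 57901))) = 1/(-148105 + 1/(-111078 - 55103)) = 1/(-148105 + 1/(-166181)) = 1/(-148105 - 1/166181) = 1/(-24612237006/166181) = -166181/24612237006 ≈ -6.7520e-6)
(-26*(-10))/o + H/F(152) = -26*(-10)/400403 - 166181/(24612237006*((-408/152))) = 260*(1/400403) - 166181/(24612237006*((-408*1/152))) = 260/400403 - 166181/(24612237006*(-51/19)) = 260/400403 - 166181/24612237006*(-19/51) = 260/400403 + 3157439/1255224087306 = 327622510747477/502595490229584318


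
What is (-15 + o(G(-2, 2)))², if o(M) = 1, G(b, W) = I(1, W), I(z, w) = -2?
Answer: 196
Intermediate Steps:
G(b, W) = -2
(-15 + o(G(-2, 2)))² = (-15 + 1)² = (-14)² = 196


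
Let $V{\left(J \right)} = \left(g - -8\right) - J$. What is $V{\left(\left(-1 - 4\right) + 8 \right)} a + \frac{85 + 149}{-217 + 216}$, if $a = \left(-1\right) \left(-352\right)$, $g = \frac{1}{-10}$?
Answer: $\frac{7454}{5} \approx 1490.8$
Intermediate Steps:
$g = - \frac{1}{10} \approx -0.1$
$V{\left(J \right)} = \frac{79}{10} - J$ ($V{\left(J \right)} = \left(- \frac{1}{10} - -8\right) - J = \left(- \frac{1}{10} + 8\right) - J = \frac{79}{10} - J$)
$a = 352$
$V{\left(\left(-1 - 4\right) + 8 \right)} a + \frac{85 + 149}{-217 + 216} = \left(\frac{79}{10} - \left(\left(-1 - 4\right) + 8\right)\right) 352 + \frac{85 + 149}{-217 + 216} = \left(\frac{79}{10} - \left(-5 + 8\right)\right) 352 + \frac{234}{-1} = \left(\frac{79}{10} - 3\right) 352 + 234 \left(-1\right) = \left(\frac{79}{10} - 3\right) 352 - 234 = \frac{49}{10} \cdot 352 - 234 = \frac{8624}{5} - 234 = \frac{7454}{5}$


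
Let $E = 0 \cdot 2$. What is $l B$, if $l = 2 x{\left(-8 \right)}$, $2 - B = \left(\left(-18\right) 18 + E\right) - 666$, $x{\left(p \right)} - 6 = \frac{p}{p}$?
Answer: $13888$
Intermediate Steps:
$E = 0$
$x{\left(p \right)} = 7$ ($x{\left(p \right)} = 6 + \frac{p}{p} = 6 + 1 = 7$)
$B = 992$ ($B = 2 - \left(\left(\left(-18\right) 18 + 0\right) - 666\right) = 2 - \left(\left(-324 + 0\right) - 666\right) = 2 - \left(-324 - 666\right) = 2 - -990 = 2 + 990 = 992$)
$l = 14$ ($l = 2 \cdot 7 = 14$)
$l B = 14 \cdot 992 = 13888$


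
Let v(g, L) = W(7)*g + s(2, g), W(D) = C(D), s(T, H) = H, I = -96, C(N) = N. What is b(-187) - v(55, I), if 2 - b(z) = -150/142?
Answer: -31023/71 ≈ -436.94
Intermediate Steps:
W(D) = D
b(z) = 217/71 (b(z) = 2 - (-150)/142 = 2 - 1*(-75/71) = 2 + 75/71 = 217/71)
v(g, L) = 8*g (v(g, L) = 7*g + g = 8*g)
b(-187) - v(55, I) = 217/71 - 8*55 = 217/71 - 1*440 = 217/71 - 440 = -31023/71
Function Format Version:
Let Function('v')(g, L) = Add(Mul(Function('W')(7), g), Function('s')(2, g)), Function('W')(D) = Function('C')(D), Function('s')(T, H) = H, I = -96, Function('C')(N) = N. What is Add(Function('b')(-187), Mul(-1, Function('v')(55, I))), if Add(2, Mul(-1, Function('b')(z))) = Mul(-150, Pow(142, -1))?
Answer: Rational(-31023, 71) ≈ -436.94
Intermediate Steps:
Function('W')(D) = D
Function('b')(z) = Rational(217, 71) (Function('b')(z) = Add(2, Mul(-1, Mul(-150, Pow(142, -1)))) = Add(2, Mul(-1, Mul(-150, Rational(1, 142)))) = Add(2, Mul(-1, Rational(-75, 71))) = Add(2, Rational(75, 71)) = Rational(217, 71))
Function('v')(g, L) = Mul(8, g) (Function('v')(g, L) = Add(Mul(7, g), g) = Mul(8, g))
Add(Function('b')(-187), Mul(-1, Function('v')(55, I))) = Add(Rational(217, 71), Mul(-1, Mul(8, 55))) = Add(Rational(217, 71), Mul(-1, 440)) = Add(Rational(217, 71), -440) = Rational(-31023, 71)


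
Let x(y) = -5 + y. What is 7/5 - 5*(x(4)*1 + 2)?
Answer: -18/5 ≈ -3.6000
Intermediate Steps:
7/5 - 5*(x(4)*1 + 2) = 7/5 - 5*((-5 + 4)*1 + 2) = 7*(⅕) - 5*(-1*1 + 2) = 7/5 - 5*(-1 + 2) = 7/5 - 5*1 = 7/5 - 5 = -18/5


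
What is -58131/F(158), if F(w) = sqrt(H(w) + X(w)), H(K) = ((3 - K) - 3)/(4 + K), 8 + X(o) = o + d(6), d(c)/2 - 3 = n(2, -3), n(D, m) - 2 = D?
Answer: -523179*sqrt(13205)/13205 ≈ -4552.8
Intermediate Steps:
n(D, m) = 2 + D
d(c) = 14 (d(c) = 6 + 2*(2 + 2) = 6 + 2*4 = 6 + 8 = 14)
X(o) = 6 + o (X(o) = -8 + (o + 14) = -8 + (14 + o) = 6 + o)
H(K) = -K/(4 + K) (H(K) = (-K)/(4 + K) = -K/(4 + K))
F(w) = sqrt(6 + w - w/(4 + w)) (F(w) = sqrt(-w/(4 + w) + (6 + w)) = sqrt(6 + w - w/(4 + w)))
-58131/F(158) = -58131*sqrt(4 + 158)/sqrt(-1*158 + (4 + 158)*(6 + 158)) = -58131*9*sqrt(2)/sqrt(-158 + 162*164) = -58131*9*sqrt(2)/sqrt(-158 + 26568) = -58131*9*sqrt(13205)/13205 = -523179*sqrt(13205)/13205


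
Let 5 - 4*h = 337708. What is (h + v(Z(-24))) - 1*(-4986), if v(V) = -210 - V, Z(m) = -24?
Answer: -318503/4 ≈ -79626.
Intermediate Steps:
h = -337703/4 (h = 5/4 - 1/4*337708 = 5/4 - 84427 = -337703/4 ≈ -84426.)
(h + v(Z(-24))) - 1*(-4986) = (-337703/4 + (-210 - 1*(-24))) - 1*(-4986) = (-337703/4 + (-210 + 24)) + 4986 = (-337703/4 - 186) + 4986 = -338447/4 + 4986 = -318503/4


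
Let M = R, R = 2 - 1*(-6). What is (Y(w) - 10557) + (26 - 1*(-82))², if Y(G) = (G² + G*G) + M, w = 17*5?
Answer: 15565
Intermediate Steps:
R = 8 (R = 2 + 6 = 8)
M = 8
w = 85
Y(G) = 8 + 2*G² (Y(G) = (G² + G*G) + 8 = (G² + G²) + 8 = 2*G² + 8 = 8 + 2*G²)
(Y(w) - 10557) + (26 - 1*(-82))² = ((8 + 2*85²) - 10557) + (26 - 1*(-82))² = ((8 + 2*7225) - 10557) + (26 + 82)² = ((8 + 14450) - 10557) + 108² = (14458 - 10557) + 11664 = 3901 + 11664 = 15565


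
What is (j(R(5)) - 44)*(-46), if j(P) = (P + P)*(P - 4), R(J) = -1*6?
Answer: -3496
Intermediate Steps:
R(J) = -6
j(P) = 2*P*(-4 + P) (j(P) = (2*P)*(-4 + P) = 2*P*(-4 + P))
(j(R(5)) - 44)*(-46) = (2*(-6)*(-4 - 6) - 44)*(-46) = (2*(-6)*(-10) - 44)*(-46) = (120 - 44)*(-46) = 76*(-46) = -3496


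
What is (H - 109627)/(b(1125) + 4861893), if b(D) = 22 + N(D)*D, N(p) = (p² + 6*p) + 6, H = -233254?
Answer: -342881/1436290540 ≈ -0.00023873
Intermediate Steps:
N(p) = 6 + p² + 6*p
b(D) = 22 + D*(6 + D² + 6*D) (b(D) = 22 + (6 + D² + 6*D)*D = 22 + D*(6 + D² + 6*D))
(H - 109627)/(b(1125) + 4861893) = (-233254 - 109627)/((22 + 1125*(6 + 1125² + 6*1125)) + 4861893) = -342881/((22 + 1125*(6 + 1265625 + 6750)) + 4861893) = -342881/((22 + 1125*1272381) + 4861893) = -342881/((22 + 1431428625) + 4861893) = -342881/(1431428647 + 4861893) = -342881/1436290540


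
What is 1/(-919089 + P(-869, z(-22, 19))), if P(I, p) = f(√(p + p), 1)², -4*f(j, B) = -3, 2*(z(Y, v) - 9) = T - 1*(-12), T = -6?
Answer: -16/14705415 ≈ -1.0880e-6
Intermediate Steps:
z(Y, v) = 12 (z(Y, v) = 9 + (-6 - 1*(-12))/2 = 9 + (-6 + 12)/2 = 9 + (½)*6 = 9 + 3 = 12)
f(j, B) = ¾ (f(j, B) = -¼*(-3) = ¾)
P(I, p) = 9/16 (P(I, p) = (¾)² = 9/16)
1/(-919089 + P(-869, z(-22, 19))) = 1/(-919089 + 9/16) = 1/(-14705415/16) = -16/14705415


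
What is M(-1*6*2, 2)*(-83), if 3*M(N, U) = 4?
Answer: -332/3 ≈ -110.67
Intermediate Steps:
M(N, U) = 4/3 (M(N, U) = (⅓)*4 = 4/3)
M(-1*6*2, 2)*(-83) = (4/3)*(-83) = -332/3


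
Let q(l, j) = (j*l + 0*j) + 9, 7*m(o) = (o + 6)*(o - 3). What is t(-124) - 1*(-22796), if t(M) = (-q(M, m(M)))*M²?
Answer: 28571858148/7 ≈ 4.0817e+9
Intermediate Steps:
m(o) = (-3 + o)*(6 + o)/7 (m(o) = ((o + 6)*(o - 3))/7 = ((6 + o)*(-3 + o))/7 = ((-3 + o)*(6 + o))/7 = (-3 + o)*(6 + o)/7)
q(l, j) = 9 + j*l (q(l, j) = (j*l + 0) + 9 = j*l + 9 = 9 + j*l)
t(M) = M²*(-9 - M*(-18/7 + M²/7 + 3*M/7)) (t(M) = (-(9 + (-18/7 + M²/7 + 3*M/7)*M))*M² = (-(9 + M*(-18/7 + M²/7 + 3*M/7)))*M² = (-9 - M*(-18/7 + M²/7 + 3*M/7))*M² = M²*(-9 - M*(-18/7 + M²/7 + 3*M/7)))
t(-124) - 1*(-22796) = (⅐)*(-124)²*(-63 - 1*(-124)*(-18 + (-124)² + 3*(-124))) - 1*(-22796) = (⅐)*15376*(-63 - 1*(-124)*(-18 + 15376 - 372)) + 22796 = (⅐)*15376*(-63 - 1*(-124)*14986) + 22796 = (⅐)*15376*(-63 + 1858264) + 22796 = (⅐)*15376*1858201 + 22796 = 28571698576/7 + 22796 = 28571858148/7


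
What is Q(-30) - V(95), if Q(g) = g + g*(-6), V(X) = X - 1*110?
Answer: 165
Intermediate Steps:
V(X) = -110 + X (V(X) = X - 110 = -110 + X)
Q(g) = -5*g (Q(g) = g - 6*g = -5*g)
Q(-30) - V(95) = -5*(-30) - (-110 + 95) = 150 - 1*(-15) = 150 + 15 = 165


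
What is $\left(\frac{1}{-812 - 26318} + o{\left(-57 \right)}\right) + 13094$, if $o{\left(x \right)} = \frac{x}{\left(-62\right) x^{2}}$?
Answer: $\frac{313854740269}{23969355} \approx 13094.0$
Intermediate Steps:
$o{\left(x \right)} = - \frac{1}{62 x}$ ($o{\left(x \right)} = x \left(- \frac{1}{62 x^{2}}\right) = - \frac{1}{62 x}$)
$\left(\frac{1}{-812 - 26318} + o{\left(-57 \right)}\right) + 13094 = \left(\frac{1}{-812 - 26318} - \frac{1}{62 \left(-57\right)}\right) + 13094 = \left(\frac{1}{-27130} - - \frac{1}{3534}\right) + 13094 = \left(- \frac{1}{27130} + \frac{1}{3534}\right) + 13094 = \frac{5899}{23969355} + 13094 = \frac{313854740269}{23969355}$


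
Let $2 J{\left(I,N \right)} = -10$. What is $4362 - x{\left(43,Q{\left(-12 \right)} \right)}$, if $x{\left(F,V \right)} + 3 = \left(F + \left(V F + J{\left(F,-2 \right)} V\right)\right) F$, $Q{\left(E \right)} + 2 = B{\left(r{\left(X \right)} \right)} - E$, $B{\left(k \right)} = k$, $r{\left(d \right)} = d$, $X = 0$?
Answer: $-13824$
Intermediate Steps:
$J{\left(I,N \right)} = -5$ ($J{\left(I,N \right)} = \frac{1}{2} \left(-10\right) = -5$)
$Q{\left(E \right)} = -2 - E$ ($Q{\left(E \right)} = -2 + \left(0 - E\right) = -2 - E$)
$x{\left(F,V \right)} = -3 + F \left(F - 5 V + F V\right)$ ($x{\left(F,V \right)} = -3 + \left(F + \left(V F - 5 V\right)\right) F = -3 + \left(F + \left(F V - 5 V\right)\right) F = -3 + \left(F + \left(- 5 V + F V\right)\right) F = -3 + \left(F - 5 V + F V\right) F = -3 + F \left(F - 5 V + F V\right)$)
$4362 - x{\left(43,Q{\left(-12 \right)} \right)} = 4362 - \left(-3 + 43^{2} + \left(-2 - -12\right) 43^{2} - 215 \left(-2 - -12\right)\right) = 4362 - \left(-3 + 1849 + \left(-2 + 12\right) 1849 - 215 \left(-2 + 12\right)\right) = 4362 - \left(-3 + 1849 + 10 \cdot 1849 - 215 \cdot 10\right) = 4362 - \left(-3 + 1849 + 18490 - 2150\right) = 4362 - 18186 = -13824$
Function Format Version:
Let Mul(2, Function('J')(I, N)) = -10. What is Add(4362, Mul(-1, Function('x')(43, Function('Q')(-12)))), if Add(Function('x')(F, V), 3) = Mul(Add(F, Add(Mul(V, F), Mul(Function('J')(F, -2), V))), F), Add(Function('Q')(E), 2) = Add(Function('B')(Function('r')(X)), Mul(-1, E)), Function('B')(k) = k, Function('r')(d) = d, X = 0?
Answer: -13824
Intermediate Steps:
Function('J')(I, N) = -5 (Function('J')(I, N) = Mul(Rational(1, 2), -10) = -5)
Function('Q')(E) = Add(-2, Mul(-1, E)) (Function('Q')(E) = Add(-2, Add(0, Mul(-1, E))) = Add(-2, Mul(-1, E)))
Function('x')(F, V) = Add(-3, Mul(F, Add(F, Mul(-5, V), Mul(F, V)))) (Function('x')(F, V) = Add(-3, Mul(Add(F, Add(Mul(V, F), Mul(-5, V))), F)) = Add(-3, Mul(Add(F, Add(Mul(F, V), Mul(-5, V))), F)) = Add(-3, Mul(Add(F, Add(Mul(-5, V), Mul(F, V))), F)) = Add(-3, Mul(Add(F, Mul(-5, V), Mul(F, V)), F)) = Add(-3, Mul(F, Add(F, Mul(-5, V), Mul(F, V)))))
Add(4362, Mul(-1, Function('x')(43, Function('Q')(-12)))) = Add(4362, Mul(-1, Add(-3, Pow(43, 2), Mul(Add(-2, Mul(-1, -12)), Pow(43, 2)), Mul(-5, 43, Add(-2, Mul(-1, -12)))))) = Add(4362, Mul(-1, Add(-3, 1849, Mul(Add(-2, 12), 1849), Mul(-5, 43, Add(-2, 12))))) = Add(4362, Mul(-1, Add(-3, 1849, Mul(10, 1849), Mul(-5, 43, 10)))) = Add(4362, Mul(-1, Add(-3, 1849, 18490, -2150))) = Add(4362, Mul(-1, 18186)) = Add(4362, -18186) = -13824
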